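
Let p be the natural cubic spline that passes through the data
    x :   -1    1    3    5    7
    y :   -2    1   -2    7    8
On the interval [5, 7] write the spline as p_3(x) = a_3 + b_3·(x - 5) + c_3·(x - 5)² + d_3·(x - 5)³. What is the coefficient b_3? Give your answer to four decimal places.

3.6071

Write M_i for p''(x_i). With h_i = 2, 2, 2, 2 and divided differences Δ_i = 3/2, -3/2, 9/2, 1/2, the continuity of p' gives the tridiagonal system
  2·M_0 + 8·M_1 + 2·M_2 = 6(Δ_1 - Δ_0) = -18
  2·M_1 + 8·M_2 + 2·M_3 = 6(Δ_2 - Δ_1) = 36
  2·M_2 + 8·M_3 + 2·M_4 = 6(Δ_3 - Δ_2) = -24
Natural end conditions: M_0 = M_4 = 0.
Hence M_0 = 0, M_1 = -219/56, M_2 = 93/14, M_3 = -261/56, M_4 = 0.
On [5, 7], with p_3(x) = a_3 + b_3·(x - 5) + c_3·(x - 5)² + d_3·(x - 5)³: c_3 = M_3/2 = -261/112, d_3 = (M_4 - M_3)/(6h_3) = 87/224, b_3 = Δ_3 - h_3(2M_3 + M_4)/6 = 101/28.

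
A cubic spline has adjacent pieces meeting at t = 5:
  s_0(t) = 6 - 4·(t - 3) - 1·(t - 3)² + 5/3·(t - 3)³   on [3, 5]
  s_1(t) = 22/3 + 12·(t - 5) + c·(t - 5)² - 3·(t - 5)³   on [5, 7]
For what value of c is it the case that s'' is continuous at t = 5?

s_0''(t) = -2 + 10·(t - 3), so s_0''(5) = 18. On the right, s_1''(5) = 2c, so c = 9.

9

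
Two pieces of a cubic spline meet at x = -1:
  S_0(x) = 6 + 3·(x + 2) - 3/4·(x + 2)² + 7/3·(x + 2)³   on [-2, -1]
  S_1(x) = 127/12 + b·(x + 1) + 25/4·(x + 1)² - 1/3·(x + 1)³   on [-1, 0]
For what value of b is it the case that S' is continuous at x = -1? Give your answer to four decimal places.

8.5000

S_0'(x) = 3 - 3/2·(x + 2) + 7·(x + 2)², so S_0'(-1) = 17/2. On the right, S_1'(-1) = b, so b = 17/2.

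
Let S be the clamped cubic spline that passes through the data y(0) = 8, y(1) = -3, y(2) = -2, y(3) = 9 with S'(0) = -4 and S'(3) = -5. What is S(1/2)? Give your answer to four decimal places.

3.2083

Write m_i for S''(x_i). With h_i = 1, 1, 1 and divided differences Δ_i = -11, 1, 11, the continuity of S' gives the tridiagonal system
  1·m_0 + 4·m_1 + 1·m_2 = 6(Δ_1 - Δ_0) = 72
  1·m_1 + 4·m_2 + 1·m_3 = 6(Δ_2 - Δ_1) = 60
Clamped end conditions give two more equations: 2h_0·m_0 + h_0·m_1 = 6(Δ_0 - S'(0)) = -42 and h_2·m_2 + 2h_2·m_3 = 6(S'(3) - Δ_2) = -96.
Hence m_0 = -92/3, m_1 = 58/3, m_2 = 76/3, m_3 = -182/3.
On [0, 1], S(t) = 8 - 4·t - 46/3·t² + 25/3·t³.
With t = 1/2: S(1/2) = 77/24.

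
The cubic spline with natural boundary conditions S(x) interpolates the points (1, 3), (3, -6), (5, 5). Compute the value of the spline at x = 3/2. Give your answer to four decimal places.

-0.4219

Let M_i = S''(x_i). Step sizes h_i = 2, 2; slopes of the chords Δ_i = (y_(i+1) - y_i)/h_i = -9/2, 11/2.
  2·M_0 + 8·M_1 + 2·M_2 = 6(Δ_1 - Δ_0) = 60
Natural end conditions: M_0 = M_2 = 0.
Forward elimination and back-substitution give M_0 = 0, M_1 = 15/2, M_2 = 0.
On [1, 3], S(x) = 3 - 7·(x - 1) + 0·(x - 1)² + 5/8·(x - 1)³.
With (x - 1) = 1/2: S(3/2) = -27/64.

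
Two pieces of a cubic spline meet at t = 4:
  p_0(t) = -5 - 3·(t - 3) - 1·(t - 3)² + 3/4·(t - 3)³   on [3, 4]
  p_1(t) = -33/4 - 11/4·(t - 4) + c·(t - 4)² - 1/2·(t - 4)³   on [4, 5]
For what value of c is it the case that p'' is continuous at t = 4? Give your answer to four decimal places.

1.2500

p_0''(t) = -2 + 9/2·(t - 3), so p_0''(4) = 5/2. On the right, p_1''(4) = 2c, so c = 5/4.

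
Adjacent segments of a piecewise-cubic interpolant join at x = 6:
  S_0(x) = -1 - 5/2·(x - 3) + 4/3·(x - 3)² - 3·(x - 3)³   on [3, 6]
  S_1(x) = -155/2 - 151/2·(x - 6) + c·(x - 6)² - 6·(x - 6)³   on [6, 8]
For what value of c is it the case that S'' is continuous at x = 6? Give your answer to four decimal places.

S_0''(x) = 8/3 - 18·(x - 3), so S_0''(6) = -154/3. On the right, S_1''(6) = 2c, so c = -77/3.

-25.6667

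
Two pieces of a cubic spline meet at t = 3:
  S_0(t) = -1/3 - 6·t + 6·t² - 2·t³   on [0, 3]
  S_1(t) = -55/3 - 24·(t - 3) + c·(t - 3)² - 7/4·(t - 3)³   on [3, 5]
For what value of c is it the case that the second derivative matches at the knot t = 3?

-12

S_0''(t) = 12 - 12·t, so S_0''(3) = -24. On the right, S_1''(3) = 2c, so c = -12.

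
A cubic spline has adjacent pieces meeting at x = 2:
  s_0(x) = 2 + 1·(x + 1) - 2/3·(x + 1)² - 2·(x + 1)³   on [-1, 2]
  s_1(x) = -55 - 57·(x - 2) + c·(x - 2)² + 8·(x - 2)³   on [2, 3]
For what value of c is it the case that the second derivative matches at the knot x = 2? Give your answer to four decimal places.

-18.6667

s_0''(x) = -4/3 - 12·(x + 1), so s_0''(2) = -112/3. On the right, s_1''(2) = 2c, so c = -56/3.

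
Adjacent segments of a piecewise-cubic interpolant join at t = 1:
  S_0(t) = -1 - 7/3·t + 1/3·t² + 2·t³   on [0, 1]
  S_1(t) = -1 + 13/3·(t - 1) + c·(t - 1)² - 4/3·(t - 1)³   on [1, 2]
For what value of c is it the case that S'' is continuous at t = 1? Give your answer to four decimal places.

6.3333

S_0''(t) = 2/3 + 12·t, so S_0''(1) = 38/3. On the right, S_1''(1) = 2c, so c = 19/3.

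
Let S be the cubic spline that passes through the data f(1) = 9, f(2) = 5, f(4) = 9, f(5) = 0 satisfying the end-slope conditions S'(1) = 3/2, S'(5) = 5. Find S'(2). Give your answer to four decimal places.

With M_i denoting the second derivative at x_i, h_i = 1, 2, 1, and Δ_i = (y_(i+1) − y_i)/h_i = -4, 2, -9:
  1·M_0 + 6·M_1 + 2·M_2 = 6(Δ_1 - Δ_0) = 36
  2·M_1 + 6·M_2 + 1·M_3 = 6(Δ_2 - Δ_1) = -66
Clamped end conditions give two more equations: 2h_0·M_0 + h_0·M_1 = 6(Δ_0 - S'(1)) = -33 and h_2·M_2 + 2h_2·M_3 = 6(S'(5) - Δ_2) = 84.
Solving: M_0 = -914/35, M_1 = 673/35, M_2 = -932/35, M_3 = 1936/35.
On [2, 4], S'(x) = b_1 + 2c_1·(x - 2) + 3d_1·(x - 2)² with b_1 = Δ_1 - h_1(2M_1 + M_2)/6 = -68/35, c_1 = M_1/2 = 673/70, d_1 = (M_2 - M_1)/(6h_1) = -107/28. So S'(2) = -68/35.

-1.9429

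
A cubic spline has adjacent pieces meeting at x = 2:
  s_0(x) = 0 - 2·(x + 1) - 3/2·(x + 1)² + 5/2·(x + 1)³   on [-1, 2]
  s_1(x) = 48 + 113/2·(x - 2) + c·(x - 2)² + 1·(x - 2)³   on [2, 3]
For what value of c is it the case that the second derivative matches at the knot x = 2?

s_0''(x) = -3 + 15·(x + 1), so s_0''(2) = 42. On the right, s_1''(2) = 2c, so c = 21.

21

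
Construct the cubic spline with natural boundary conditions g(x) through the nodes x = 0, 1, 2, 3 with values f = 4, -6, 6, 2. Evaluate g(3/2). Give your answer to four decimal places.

Let σ_i = g''(x_i). Step sizes h_i = 1, 1, 1; slopes of the chords Δ_i = (y_(i+1) - y_i)/h_i = -10, 12, -4.
  1·σ_0 + 4·σ_1 + 1·σ_2 = 6(Δ_1 - Δ_0) = 132
  1·σ_1 + 4·σ_2 + 1·σ_3 = 6(Δ_2 - Δ_1) = -96
Natural end conditions: σ_0 = σ_3 = 0.
Solving: σ_0 = 0, σ_1 = 208/5, σ_2 = -172/5, σ_3 = 0.
On [1, 2], g(x) = -6 + 58/15·(x - 1) + 104/5·(x - 1)² - 38/3·(x - 1)³.
With (x - 1) = 1/2: g(3/2) = -9/20.

-0.4500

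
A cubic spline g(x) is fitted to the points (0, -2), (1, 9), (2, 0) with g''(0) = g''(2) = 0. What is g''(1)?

-30

Put M_i = g'' at the i-th knot. Here h = (1, 1) and Δ = (11, -9), so the interior equations h_(i-1)·M_(i-1) + 2(h_(i-1)+h_i)·M_i + h_i·M_(i+1) = 6(Δ_i − Δ_(i-1)) read
  1·M_0 + 4·M_1 + 1·M_2 = 6(Δ_1 - Δ_0) = -120
Natural end conditions: M_0 = M_2 = 0.
Forward elimination and back-substitution give M_0 = 0, M_1 = -30, M_2 = 0.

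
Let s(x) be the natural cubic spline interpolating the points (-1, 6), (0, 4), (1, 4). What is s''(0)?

3

Write m_i for s''(x_i). With h_i = 1, 1 and divided differences Δ_i = -2, 0, the continuity of s' gives the tridiagonal system
  1·m_0 + 4·m_1 + 1·m_2 = 6(Δ_1 - Δ_0) = 12
Natural end conditions: m_0 = m_2 = 0.
Solving: m_0 = 0, m_1 = 3, m_2 = 0.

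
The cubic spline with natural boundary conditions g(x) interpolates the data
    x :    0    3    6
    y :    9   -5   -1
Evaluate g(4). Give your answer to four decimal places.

-5.3333

Put M_i = g'' at the i-th knot. Here h = (3, 3) and Δ = (-14/3, 4/3), so the interior equations h_(i-1)·M_(i-1) + 2(h_(i-1)+h_i)·M_i + h_i·M_(i+1) = 6(Δ_i − Δ_(i-1)) read
  3·M_0 + 12·M_1 + 3·M_2 = 6(Δ_1 - Δ_0) = 36
Natural end conditions: M_0 = M_2 = 0.
Solving: M_0 = 0, M_1 = 3, M_2 = 0.
On [3, 6], g(x) = -5 - 5/3·(x - 3) + 3/2·(x - 3)² - 1/6·(x - 3)³.
With (x - 3) = 1: g(4) = -16/3.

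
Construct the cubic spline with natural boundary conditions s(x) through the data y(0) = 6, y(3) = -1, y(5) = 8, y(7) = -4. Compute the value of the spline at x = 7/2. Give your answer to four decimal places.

1.4071

With σ_i denoting the second derivative at x_i, h_i = 3, 2, 2, and Δ_i = (y_(i+1) − y_i)/h_i = -7/3, 9/2, -6:
  3·σ_0 + 10·σ_1 + 2·σ_2 = 6(Δ_1 - Δ_0) = 41
  2·σ_1 + 8·σ_2 + 2·σ_3 = 6(Δ_2 - Δ_1) = -63
Natural end conditions: σ_0 = σ_3 = 0.
Solving the tridiagonal system: σ_0 = 0, σ_1 = 227/38, σ_2 = -178/19, σ_3 = 0.
On [3, 5], s(x) = -1 + 415/114·(x - 3) + 227/76·(x - 3)² - 583/456·(x - 3)³.
With (x - 3) = 1/2: s(7/2) = 1711/1216.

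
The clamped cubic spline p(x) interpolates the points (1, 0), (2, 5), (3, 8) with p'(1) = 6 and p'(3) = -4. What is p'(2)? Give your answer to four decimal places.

5.5000

Put m_i = p'' at the i-th knot. Here h = (1, 1) and Δ = (5, 3), so the interior equations h_(i-1)·m_(i-1) + 2(h_(i-1)+h_i)·m_i + h_i·m_(i+1) = 6(Δ_i − Δ_(i-1)) read
  1·m_0 + 4·m_1 + 1·m_2 = 6(Δ_1 - Δ_0) = -12
Clamped end conditions give two more equations: 2h_0·m_0 + h_0·m_1 = 6(Δ_0 - p'(1)) = -6 and h_1·m_1 + 2h_1·m_2 = 6(p'(3) - Δ_1) = -42.
Solving the tridiagonal system: m_0 = -5, m_1 = 4, m_2 = -23.
On [2, 3], p'(x) = b_1 + 2c_1·(x - 2) + 3d_1·(x - 2)² with b_1 = Δ_1 - h_1(2m_1 + m_2)/6 = 11/2, c_1 = m_1/2 = 2, d_1 = (m_2 - m_1)/(6h_1) = -9/2. So p'(2) = 11/2.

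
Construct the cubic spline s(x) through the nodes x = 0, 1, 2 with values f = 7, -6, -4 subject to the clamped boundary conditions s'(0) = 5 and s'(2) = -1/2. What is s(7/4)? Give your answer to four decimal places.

-4.6816

With m_i denoting the second derivative at x_i, h_i = 1, 1, and Δ_i = (y_(i+1) − y_i)/h_i = -13, 2:
  1·m_0 + 4·m_1 + 1·m_2 = 6(Δ_1 - Δ_0) = 90
Clamped end conditions give two more equations: 2h_0·m_0 + h_0·m_1 = 6(Δ_0 - s'(0)) = -108 and h_1·m_1 + 2h_1·m_2 = 6(s'(2) - Δ_1) = -15.
Forward elimination and back-substitution give m_0 = -317/4, m_1 = 101/2, m_2 = -131/4.
On [1, 2], s(x) = -6 - 75/8·(x - 1) + 101/4·(x - 1)² - 111/8·(x - 1)³.
With (x - 1) = 3/4: s(7/4) = -2397/512.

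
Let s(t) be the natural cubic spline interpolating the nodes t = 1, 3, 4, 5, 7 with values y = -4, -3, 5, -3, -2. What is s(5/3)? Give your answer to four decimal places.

-6.1538

With M_i denoting the second derivative at x_i, h_i = 2, 1, 1, 2, and Δ_i = (y_(i+1) − y_i)/h_i = 1/2, 8, -8, 1/2:
  2·M_0 + 6·M_1 + 1·M_2 = 6(Δ_1 - Δ_0) = 45
  1·M_1 + 4·M_2 + 1·M_3 = 6(Δ_2 - Δ_1) = -96
  1·M_2 + 6·M_3 + 2·M_4 = 6(Δ_3 - Δ_2) = 51
Natural end conditions: M_0 = M_4 = 0.
Solving the tridiagonal system: M_0 = 0, M_1 = 277/22, M_2 = -336/11, M_3 = 299/22, M_4 = 0.
On [1, 3], s(t) = -4 - 122/33·(t - 1) + 0·(t - 1)² + 277/264·(t - 1)³.
With (t - 1) = 2/3: s(5/3) = -5483/891.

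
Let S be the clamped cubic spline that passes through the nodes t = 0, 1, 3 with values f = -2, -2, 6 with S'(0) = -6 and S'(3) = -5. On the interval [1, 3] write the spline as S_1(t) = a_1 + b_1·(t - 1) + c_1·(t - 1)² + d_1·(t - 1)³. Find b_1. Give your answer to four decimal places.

Let M_i = S''(x_i). Step sizes h_i = 1, 2; slopes of the chords Δ_i = (y_(i+1) - y_i)/h_i = 0, 4.
  1·M_0 + 6·M_1 + 2·M_2 = 6(Δ_1 - Δ_0) = 24
Clamped end conditions give two more equations: 2h_0·M_0 + h_0·M_1 = 6(Δ_0 - S'(0)) = 36 and h_1·M_1 + 2h_1·M_2 = 6(S'(3) - Δ_1) = -54.
Solving: M_0 = 43/3, M_1 = 22/3, M_2 = -103/6.
On [1, 3], with S_1(t) = a_1 + b_1·(t - 1) + c_1·(t - 1)² + d_1·(t - 1)³: c_1 = M_1/2 = 11/3, d_1 = (M_2 - M_1)/(6h_1) = -49/24, b_1 = Δ_1 - h_1(2M_1 + M_2)/6 = 29/6.

4.8333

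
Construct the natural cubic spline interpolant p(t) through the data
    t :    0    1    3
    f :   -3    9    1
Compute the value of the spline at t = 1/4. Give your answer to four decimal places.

Write m_i for p''(x_i). With h_i = 1, 2 and divided differences Δ_i = 12, -4, the continuity of p' gives the tridiagonal system
  1·m_0 + 6·m_1 + 2·m_2 = 6(Δ_1 - Δ_0) = -96
Natural end conditions: m_0 = m_2 = 0.
Forward elimination and back-substitution give m_0 = 0, m_1 = -16, m_2 = 0.
On [0, 1], p(t) = -3 + 44/3·t + 0·t² - 8/3·t³.
With t = 1/4: p(1/4) = 5/8.

0.6250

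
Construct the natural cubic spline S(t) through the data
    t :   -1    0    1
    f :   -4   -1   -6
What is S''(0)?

With M_i denoting the second derivative at x_i, h_i = 1, 1, and Δ_i = (y_(i+1) − y_i)/h_i = 3, -5:
  1·M_0 + 4·M_1 + 1·M_2 = 6(Δ_1 - Δ_0) = -48
Natural end conditions: M_0 = M_2 = 0.
Solving the tridiagonal system: M_0 = 0, M_1 = -12, M_2 = 0.

-12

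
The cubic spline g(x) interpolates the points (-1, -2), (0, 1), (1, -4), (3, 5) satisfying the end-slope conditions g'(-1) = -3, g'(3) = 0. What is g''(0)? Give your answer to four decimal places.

-24.2727

Write m_i for g''(x_i). With h_i = 1, 1, 2 and divided differences Δ_i = 3, -5, 9/2, the continuity of g' gives the tridiagonal system
  1·m_0 + 4·m_1 + 1·m_2 = 6(Δ_1 - Δ_0) = -48
  1·m_1 + 6·m_2 + 2·m_3 = 6(Δ_2 - Δ_1) = 57
Clamped end conditions give two more equations: 2h_0·m_0 + h_0·m_1 = 6(Δ_0 - g'(-1)) = 36 and h_2·m_2 + 2h_2·m_3 = 6(g'(3) - Δ_2) = -27.
Forward elimination and back-substitution give m_0 = 663/22, m_1 = -267/11, m_2 = 417/22, m_3 = -357/22.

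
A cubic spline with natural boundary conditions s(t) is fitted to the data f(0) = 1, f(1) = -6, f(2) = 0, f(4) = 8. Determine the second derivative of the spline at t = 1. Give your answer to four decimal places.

Write σ_i for s''(x_i). With h_i = 1, 1, 2 and divided differences Δ_i = -7, 6, 4, the continuity of s' gives the tridiagonal system
  1·σ_0 + 4·σ_1 + 1·σ_2 = 6(Δ_1 - Δ_0) = 78
  1·σ_1 + 6·σ_2 + 2·σ_3 = 6(Δ_2 - Δ_1) = -12
Natural end conditions: σ_0 = σ_3 = 0.
Forward elimination and back-substitution give σ_0 = 0, σ_1 = 480/23, σ_2 = -126/23, σ_3 = 0.

20.8696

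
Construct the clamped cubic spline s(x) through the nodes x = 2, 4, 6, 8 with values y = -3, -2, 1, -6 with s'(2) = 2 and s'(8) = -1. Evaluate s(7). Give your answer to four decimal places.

Write m_i for s''(x_i). With h_i = 2, 2, 2 and divided differences Δ_i = 1/2, 3/2, -7/2, the continuity of s' gives the tridiagonal system
  2·m_0 + 8·m_1 + 2·m_2 = 6(Δ_1 - Δ_0) = 6
  2·m_1 + 8·m_2 + 2·m_3 = 6(Δ_2 - Δ_1) = -30
Clamped end conditions give two more equations: 2h_0·m_0 + h_0·m_1 = 6(Δ_0 - s'(2)) = -9 and h_2·m_2 + 2h_2·m_3 = 6(s'(8) - Δ_2) = 15.
Solving: m_0 = -39/10, m_1 = 33/10, m_2 = -63/10, m_3 = 69/10.
On [6, 8], s(x) = 1 - 8/5·(x - 6) - 63/20·(x - 6)² + 11/10·(x - 6)³.
With (x - 6) = 1: s(7) = -53/20.

-2.6500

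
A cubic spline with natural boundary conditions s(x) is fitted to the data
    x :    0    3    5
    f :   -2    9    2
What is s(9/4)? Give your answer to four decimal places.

Put M_i = s'' at the i-th knot. Here h = (3, 2) and Δ = (11/3, -7/2), so the interior equations h_(i-1)·M_(i-1) + 2(h_(i-1)+h_i)·M_i + h_i·M_(i+1) = 6(Δ_i − Δ_(i-1)) read
  3·M_0 + 10·M_1 + 2·M_2 = 6(Δ_1 - Δ_0) = -43
Natural end conditions: M_0 = M_2 = 0.
Forward elimination and back-substitution give M_0 = 0, M_1 = -43/10, M_2 = 0.
On [0, 3], s(x) = -2 + 349/60·x + 0·x² - 43/180·x³.
With x = 9/4: s(9/4) = 10709/1280.

8.3664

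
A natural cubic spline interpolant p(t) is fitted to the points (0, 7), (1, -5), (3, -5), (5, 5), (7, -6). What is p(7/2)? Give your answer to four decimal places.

Let M_i = p''(x_i). Step sizes h_i = 1, 2, 2, 2; slopes of the chords Δ_i = (y_(i+1) - y_i)/h_i = -12, 0, 5, -11/2.
  1·M_0 + 6·M_1 + 2·M_2 = 6(Δ_1 - Δ_0) = 72
  2·M_1 + 8·M_2 + 2·M_3 = 6(Δ_2 - Δ_1) = 30
  2·M_2 + 8·M_3 + 2·M_4 = 6(Δ_3 - Δ_2) = -63
Natural end conditions: M_0 = M_4 = 0.
Solving the tridiagonal system: M_0 = 0, M_1 = 897/82, M_2 = 261/82, M_3 = -711/82, M_4 = 0.
On [3, 5], p(t) = -5 + 473/82·(t - 3) + 261/164·(t - 3)² - 81/82·(t - 3)³.
With (t - 3) = 1/2: p(7/2) = -151/82.

-1.8415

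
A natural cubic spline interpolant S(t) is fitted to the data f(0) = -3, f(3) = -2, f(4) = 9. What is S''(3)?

Let M_i = S''(x_i). Step sizes h_i = 3, 1; slopes of the chords Δ_i = (y_(i+1) - y_i)/h_i = 1/3, 11.
  3·M_0 + 8·M_1 + 1·M_2 = 6(Δ_1 - Δ_0) = 64
Natural end conditions: M_0 = M_2 = 0.
Solving: M_0 = 0, M_1 = 8, M_2 = 0.

8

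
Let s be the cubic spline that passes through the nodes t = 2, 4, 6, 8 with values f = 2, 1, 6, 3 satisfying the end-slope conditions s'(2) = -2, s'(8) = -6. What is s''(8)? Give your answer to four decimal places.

-5.6333

Put M_i = s'' at the i-th knot. Here h = (2, 2, 2) and Δ = (-1/2, 5/2, -3/2), so the interior equations h_(i-1)·M_(i-1) + 2(h_(i-1)+h_i)·M_i + h_i·M_(i+1) = 6(Δ_i − Δ_(i-1)) read
  2·M_0 + 8·M_1 + 2·M_2 = 6(Δ_1 - Δ_0) = 18
  2·M_1 + 8·M_2 + 2·M_3 = 6(Δ_2 - Δ_1) = -24
Clamped end conditions give two more equations: 2h_0·M_0 + h_0·M_1 = 6(Δ_0 - s'(2)) = 9 and h_2·M_2 + 2h_2·M_3 = 6(s'(8) - Δ_2) = -27.
Hence M_0 = 29/30, M_1 = 77/30, M_2 = -67/30, M_3 = -169/30.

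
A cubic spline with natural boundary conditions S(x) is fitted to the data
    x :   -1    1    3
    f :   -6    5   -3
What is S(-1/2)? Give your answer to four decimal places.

Write M_i for S''(x_i). With h_i = 2, 2 and divided differences Δ_i = 11/2, -4, the continuity of S' gives the tridiagonal system
  2·M_0 + 8·M_1 + 2·M_2 = 6(Δ_1 - Δ_0) = -57
Natural end conditions: M_0 = M_2 = 0.
Hence M_0 = 0, M_1 = -57/8, M_2 = 0.
On [-1, 1], S(x) = -6 + 63/8·(x + 1) + 0·(x + 1)² - 19/32·(x + 1)³.
With (x + 1) = 1/2: S(-1/2) = -547/256.

-2.1367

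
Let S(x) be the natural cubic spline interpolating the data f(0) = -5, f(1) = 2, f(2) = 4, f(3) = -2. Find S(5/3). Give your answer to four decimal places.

Let m_i = S''(x_i). Step sizes h_i = 1, 1, 1; slopes of the chords Δ_i = (y_(i+1) - y_i)/h_i = 7, 2, -6.
  1·m_0 + 4·m_1 + 1·m_2 = 6(Δ_1 - Δ_0) = -30
  1·m_1 + 4·m_2 + 1·m_3 = 6(Δ_2 - Δ_1) = -48
Natural end conditions: m_0 = m_3 = 0.
Solving the tridiagonal system: m_0 = 0, m_1 = -24/5, m_2 = -54/5, m_3 = 0.
On [1, 2], S(x) = 2 + 27/5·(x - 1) - 12/5·(x - 1)² - 1·(x - 1)³.
With (x - 1) = 2/3: S(5/3) = 572/135.

4.2370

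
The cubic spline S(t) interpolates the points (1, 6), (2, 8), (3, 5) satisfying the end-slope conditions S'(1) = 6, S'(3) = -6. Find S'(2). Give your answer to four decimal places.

With σ_i denoting the second derivative at x_i, h_i = 1, 1, and Δ_i = (y_(i+1) − y_i)/h_i = 2, -3:
  1·σ_0 + 4·σ_1 + 1·σ_2 = 6(Δ_1 - Δ_0) = -30
Clamped end conditions give two more equations: 2h_0·σ_0 + h_0·σ_1 = 6(Δ_0 - S'(1)) = -24 and h_1·σ_1 + 2h_1·σ_2 = 6(S'(3) - Δ_1) = -18.
Solving the tridiagonal system: σ_0 = -21/2, σ_1 = -3, σ_2 = -15/2.
On [2, 3], S'(t) = b_1 + 2c_1·(t - 2) + 3d_1·(t - 2)² with b_1 = Δ_1 - h_1(2σ_1 + σ_2)/6 = -3/4, c_1 = σ_1/2 = -3/2, d_1 = (σ_2 - σ_1)/(6h_1) = -3/4. So S'(2) = -3/4.

-0.7500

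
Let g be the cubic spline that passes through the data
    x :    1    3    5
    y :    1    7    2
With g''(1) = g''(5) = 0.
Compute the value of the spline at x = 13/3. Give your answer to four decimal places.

Let M_i = g''(x_i). Step sizes h_i = 2, 2; slopes of the chords Δ_i = (y_(i+1) - y_i)/h_i = 3, -5/2.
  2·M_0 + 8·M_1 + 2·M_2 = 6(Δ_1 - Δ_0) = -33
Natural end conditions: M_0 = M_2 = 0.
Solving: M_0 = 0, M_1 = -33/8, M_2 = 0.
On [3, 5], g(x) = 7 + 1/4·(x - 3) - 33/16·(x - 3)² + 11/32·(x - 3)³.
With (x - 3) = 4/3: g(13/3) = 121/27.

4.4815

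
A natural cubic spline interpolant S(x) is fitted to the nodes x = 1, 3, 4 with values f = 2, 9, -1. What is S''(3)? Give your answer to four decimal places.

With σ_i denoting the second derivative at x_i, h_i = 2, 1, and Δ_i = (y_(i+1) − y_i)/h_i = 7/2, -10:
  2·σ_0 + 6·σ_1 + 1·σ_2 = 6(Δ_1 - Δ_0) = -81
Natural end conditions: σ_0 = σ_2 = 0.
Forward elimination and back-substitution give σ_0 = 0, σ_1 = -27/2, σ_2 = 0.

-13.5000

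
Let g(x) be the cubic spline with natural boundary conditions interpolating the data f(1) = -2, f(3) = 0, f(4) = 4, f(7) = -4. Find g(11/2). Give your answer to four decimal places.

3.0878

Let M_i = g''(x_i). Step sizes h_i = 2, 1, 3; slopes of the chords Δ_i = (y_(i+1) - y_i)/h_i = 1, 4, -8/3.
  2·M_0 + 6·M_1 + 1·M_2 = 6(Δ_1 - Δ_0) = 18
  1·M_1 + 8·M_2 + 3·M_3 = 6(Δ_2 - Δ_1) = -40
Natural end conditions: M_0 = M_3 = 0.
Solving the tridiagonal system: M_0 = 0, M_1 = 184/47, M_2 = -258/47, M_3 = 0.
On [4, 7], g(x) = 4 + 398/141·(x - 4) - 129/47·(x - 4)² + 43/141·(x - 4)³.
With (x - 4) = 3/2: g(11/2) = 1161/376.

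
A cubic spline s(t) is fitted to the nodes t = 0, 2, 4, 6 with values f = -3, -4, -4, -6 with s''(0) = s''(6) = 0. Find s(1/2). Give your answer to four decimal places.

-3.3438

Write M_i for s''(x_i). With h_i = 2, 2, 2 and divided differences Δ_i = -1/2, 0, -1, the continuity of s' gives the tridiagonal system
  2·M_0 + 8·M_1 + 2·M_2 = 6(Δ_1 - Δ_0) = 3
  2·M_1 + 8·M_2 + 2·M_3 = 6(Δ_2 - Δ_1) = -6
Natural end conditions: M_0 = M_3 = 0.
Solving: M_0 = 0, M_1 = 3/5, M_2 = -9/10, M_3 = 0.
On [0, 2], s(t) = -3 - 7/10·t + 0·t² + 1/20·t³.
With t = 1/2: s(1/2) = -107/32.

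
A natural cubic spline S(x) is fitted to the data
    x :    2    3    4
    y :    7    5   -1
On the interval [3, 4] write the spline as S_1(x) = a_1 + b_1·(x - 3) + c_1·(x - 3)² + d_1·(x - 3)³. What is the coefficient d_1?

Let σ_i = S''(x_i). Step sizes h_i = 1, 1; slopes of the chords Δ_i = (y_(i+1) - y_i)/h_i = -2, -6.
  1·σ_0 + 4·σ_1 + 1·σ_2 = 6(Δ_1 - Δ_0) = -24
Natural end conditions: σ_0 = σ_2 = 0.
Hence σ_0 = 0, σ_1 = -6, σ_2 = 0.
On [3, 4], with S_1(x) = a_1 + b_1·(x - 3) + c_1·(x - 3)² + d_1·(x - 3)³: c_1 = σ_1/2 = -3, d_1 = (σ_2 - σ_1)/(6h_1) = 1, b_1 = Δ_1 - h_1(2σ_1 + σ_2)/6 = -4.

1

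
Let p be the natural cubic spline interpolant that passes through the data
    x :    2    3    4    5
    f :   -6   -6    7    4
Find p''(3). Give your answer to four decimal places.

27.2000

Write σ_i for p''(x_i). With h_i = 1, 1, 1 and divided differences Δ_i = 0, 13, -3, the continuity of p' gives the tridiagonal system
  1·σ_0 + 4·σ_1 + 1·σ_2 = 6(Δ_1 - Δ_0) = 78
  1·σ_1 + 4·σ_2 + 1·σ_3 = 6(Δ_2 - Δ_1) = -96
Natural end conditions: σ_0 = σ_3 = 0.
Hence σ_0 = 0, σ_1 = 136/5, σ_2 = -154/5, σ_3 = 0.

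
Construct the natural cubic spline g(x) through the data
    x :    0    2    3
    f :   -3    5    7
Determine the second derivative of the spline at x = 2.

With σ_i denoting the second derivative at x_i, h_i = 2, 1, and Δ_i = (y_(i+1) − y_i)/h_i = 4, 2:
  2·σ_0 + 6·σ_1 + 1·σ_2 = 6(Δ_1 - Δ_0) = -12
Natural end conditions: σ_0 = σ_2 = 0.
Solving the tridiagonal system: σ_0 = 0, σ_1 = -2, σ_2 = 0.

-2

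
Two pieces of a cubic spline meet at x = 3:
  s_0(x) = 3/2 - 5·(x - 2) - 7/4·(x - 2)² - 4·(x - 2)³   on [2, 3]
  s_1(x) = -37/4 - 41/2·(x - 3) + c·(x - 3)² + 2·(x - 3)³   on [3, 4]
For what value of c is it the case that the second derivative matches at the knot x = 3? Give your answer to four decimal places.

s_0''(x) = -7/2 - 24·(x - 2), so s_0''(3) = -55/2. On the right, s_1''(3) = 2c, so c = -55/4.

-13.7500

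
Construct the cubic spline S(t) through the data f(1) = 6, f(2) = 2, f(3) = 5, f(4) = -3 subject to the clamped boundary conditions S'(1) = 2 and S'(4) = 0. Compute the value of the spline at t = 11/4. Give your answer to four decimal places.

Let M_i = S''(x_i). Step sizes h_i = 1, 1, 1; slopes of the chords Δ_i = (y_(i+1) - y_i)/h_i = -4, 3, -8.
  1·M_0 + 4·M_1 + 1·M_2 = 6(Δ_1 - Δ_0) = 42
  1·M_1 + 4·M_2 + 1·M_3 = 6(Δ_2 - Δ_1) = -66
Clamped end conditions give two more equations: 2h_0·M_0 + h_0·M_1 = 6(Δ_0 - S'(1)) = -36 and h_2·M_2 + 2h_2·M_3 = 6(S'(4) - Δ_2) = 48.
Forward elimination and back-substitution give M_0 = -94/3, M_1 = 80/3, M_2 = -100/3, M_3 = 122/3.
On [2, 3], S(t) = 2 - 1/3·(t - 2) + 40/3·(t - 2)² - 10·(t - 2)³.
With (t - 2) = 3/4: S(11/4) = 161/32.

5.0313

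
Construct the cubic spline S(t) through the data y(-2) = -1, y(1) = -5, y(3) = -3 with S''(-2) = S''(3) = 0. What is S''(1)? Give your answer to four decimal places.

1.4000

With σ_i denoting the second derivative at x_i, h_i = 3, 2, and Δ_i = (y_(i+1) − y_i)/h_i = -4/3, 1:
  3·σ_0 + 10·σ_1 + 2·σ_2 = 6(Δ_1 - Δ_0) = 14
Natural end conditions: σ_0 = σ_2 = 0.
Forward elimination and back-substitution give σ_0 = 0, σ_1 = 7/5, σ_2 = 0.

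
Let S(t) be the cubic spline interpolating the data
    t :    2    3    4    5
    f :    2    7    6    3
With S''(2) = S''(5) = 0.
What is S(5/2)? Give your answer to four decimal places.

Let M_i = S''(x_i). Step sizes h_i = 1, 1, 1; slopes of the chords Δ_i = (y_(i+1) - y_i)/h_i = 5, -1, -3.
  1·M_0 + 4·M_1 + 1·M_2 = 6(Δ_1 - Δ_0) = -36
  1·M_1 + 4·M_2 + 1·M_3 = 6(Δ_2 - Δ_1) = -12
Natural end conditions: M_0 = M_3 = 0.
Hence M_0 = 0, M_1 = -44/5, M_2 = -4/5, M_3 = 0.
On [2, 3], S(t) = 2 + 97/15·(t - 2) + 0·(t - 2)² - 22/15·(t - 2)³.
With (t - 2) = 1/2: S(5/2) = 101/20.

5.0500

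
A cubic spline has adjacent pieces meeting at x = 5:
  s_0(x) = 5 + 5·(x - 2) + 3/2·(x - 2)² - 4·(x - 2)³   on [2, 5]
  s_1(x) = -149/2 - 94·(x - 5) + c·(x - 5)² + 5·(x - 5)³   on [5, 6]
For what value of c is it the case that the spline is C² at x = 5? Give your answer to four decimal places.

-34.5000

s_0''(x) = 3 - 24·(x - 2), so s_0''(5) = -69. On the right, s_1''(5) = 2c, so c = -69/2.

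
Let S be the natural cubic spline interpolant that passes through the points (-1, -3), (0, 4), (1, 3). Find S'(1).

With M_i denoting the second derivative at x_i, h_i = 1, 1, and Δ_i = (y_(i+1) − y_i)/h_i = 7, -1:
  1·M_0 + 4·M_1 + 1·M_2 = 6(Δ_1 - Δ_0) = -48
Natural end conditions: M_0 = M_2 = 0.
Solving the tridiagonal system: M_0 = 0, M_1 = -12, M_2 = 0.
On [0, 1], S'(t) = b_1 + 2c_1·t + 3d_1·t² with b_1 = Δ_1 - h_1(2M_1 + M_2)/6 = 3, c_1 = M_1/2 = -6, d_1 = (M_2 - M_1)/(6h_1) = 2. So S'(1) = -3.

-3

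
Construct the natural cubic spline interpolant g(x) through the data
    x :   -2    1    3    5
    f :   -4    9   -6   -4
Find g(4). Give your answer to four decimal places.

-7.1447

Let M_i = g''(x_i). Step sizes h_i = 3, 2, 2; slopes of the chords Δ_i = (y_(i+1) - y_i)/h_i = 13/3, -15/2, 1.
  3·M_0 + 10·M_1 + 2·M_2 = 6(Δ_1 - Δ_0) = -71
  2·M_1 + 8·M_2 + 2·M_3 = 6(Δ_2 - Δ_1) = 51
Natural end conditions: M_0 = M_3 = 0.
Solving: M_0 = 0, M_1 = -335/38, M_2 = 163/19, M_3 = 0.
On [3, 5], g(x) = -6 - 269/57·(x - 3) + 163/38·(x - 3)² - 163/228·(x - 3)³.
With (x - 3) = 1: g(4) = -543/76.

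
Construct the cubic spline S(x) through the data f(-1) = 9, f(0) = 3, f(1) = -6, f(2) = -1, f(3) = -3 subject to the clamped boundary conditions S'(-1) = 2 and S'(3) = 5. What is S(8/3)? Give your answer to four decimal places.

Let σ_i = S''(x_i). Step sizes h_i = 1, 1, 1, 1; slopes of the chords Δ_i = (y_(i+1) - y_i)/h_i = -6, -9, 5, -2.
  1·σ_0 + 4·σ_1 + 1·σ_2 = 6(Δ_1 - Δ_0) = -18
  1·σ_1 + 4·σ_2 + 1·σ_3 = 6(Δ_2 - Δ_1) = 84
  1·σ_2 + 4·σ_3 + 1·σ_4 = 6(Δ_3 - Δ_2) = -42
Clamped end conditions give two more equations: 2h_0·σ_0 + h_0·σ_1 = 6(Δ_0 - S'(-1)) = -48 and h_3·σ_3 + 2h_3·σ_4 = 6(S'(3) - Δ_3) = 42.
Forward elimination and back-substitution give σ_0 = -579/28, σ_1 = -93/14, σ_2 = 117/4, σ_3 = -369/14, σ_4 = 957/28.
On [2, 3], S(x) = -1 + 61/56·(x - 2) - 369/28·(x - 2)² + 565/56·(x - 2)³.
With (x - 2) = 2/3: S(8/3) = -2375/756.

-3.1415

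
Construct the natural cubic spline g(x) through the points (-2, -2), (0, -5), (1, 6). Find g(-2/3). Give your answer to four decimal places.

-7.0864

With M_i denoting the second derivative at x_i, h_i = 2, 1, and Δ_i = (y_(i+1) − y_i)/h_i = -3/2, 11:
  2·M_0 + 6·M_1 + 1·M_2 = 6(Δ_1 - Δ_0) = 75
Natural end conditions: M_0 = M_2 = 0.
Solving the tridiagonal system: M_0 = 0, M_1 = 25/2, M_2 = 0.
On [-2, 0], g(x) = -2 - 17/3·(x + 2) + 0·(x + 2)² + 25/24·(x + 2)³.
With (x + 2) = 4/3: g(-2/3) = -574/81.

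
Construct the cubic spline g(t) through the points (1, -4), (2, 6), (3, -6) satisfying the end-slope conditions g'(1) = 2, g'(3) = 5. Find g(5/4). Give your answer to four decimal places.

-2.0039

Write M_i for g''(x_i). With h_i = 1, 1 and divided differences Δ_i = 10, -12, the continuity of g' gives the tridiagonal system
  1·M_0 + 4·M_1 + 1·M_2 = 6(Δ_1 - Δ_0) = -132
Clamped end conditions give two more equations: 2h_0·M_0 + h_0·M_1 = 6(Δ_0 - g'(1)) = 48 and h_1·M_1 + 2h_1·M_2 = 6(g'(3) - Δ_1) = 102.
Hence M_0 = 117/2, M_1 = -69, M_2 = 171/2.
On [1, 2], g(t) = -4 + 2·(t - 1) + 117/4·(t - 1)² - 85/4·(t - 1)³.
With (t - 1) = 1/4: g(5/4) = -513/256.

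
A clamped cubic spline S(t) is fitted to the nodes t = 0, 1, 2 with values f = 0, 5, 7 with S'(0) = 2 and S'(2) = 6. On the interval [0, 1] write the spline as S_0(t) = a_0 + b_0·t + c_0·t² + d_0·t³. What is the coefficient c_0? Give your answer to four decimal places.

7.7500

Put σ_i = S'' at the i-th knot. Here h = (1, 1) and Δ = (5, 2), so the interior equations h_(i-1)·σ_(i-1) + 2(h_(i-1)+h_i)·σ_i + h_i·σ_(i+1) = 6(Δ_i − Δ_(i-1)) read
  1·σ_0 + 4·σ_1 + 1·σ_2 = 6(Δ_1 - Δ_0) = -18
Clamped end conditions give two more equations: 2h_0·σ_0 + h_0·σ_1 = 6(Δ_0 - S'(0)) = 18 and h_1·σ_1 + 2h_1·σ_2 = 6(S'(2) - Δ_1) = 24.
Hence σ_0 = 31/2, σ_1 = -13, σ_2 = 37/2.
On [0, 1], with S_0(t) = a_0 + b_0·t + c_0·t² + d_0·t³: c_0 = σ_0/2 = 31/4, d_0 = (σ_1 - σ_0)/(6h_0) = -19/4, b_0 = Δ_0 - h_0(2σ_0 + σ_1)/6 = 2.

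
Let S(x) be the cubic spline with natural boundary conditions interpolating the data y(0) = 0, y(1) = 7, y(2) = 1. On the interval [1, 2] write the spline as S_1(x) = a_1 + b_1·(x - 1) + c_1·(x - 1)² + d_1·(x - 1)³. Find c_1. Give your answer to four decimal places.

-9.7500

Let σ_i = S''(x_i). Step sizes h_i = 1, 1; slopes of the chords Δ_i = (y_(i+1) - y_i)/h_i = 7, -6.
  1·σ_0 + 4·σ_1 + 1·σ_2 = 6(Δ_1 - Δ_0) = -78
Natural end conditions: σ_0 = σ_2 = 0.
Solving: σ_0 = 0, σ_1 = -39/2, σ_2 = 0.
On [1, 2], with S_1(x) = a_1 + b_1·(x - 1) + c_1·(x - 1)² + d_1·(x - 1)³: c_1 = σ_1/2 = -39/4, d_1 = (σ_2 - σ_1)/(6h_1) = 13/4, b_1 = Δ_1 - h_1(2σ_1 + σ_2)/6 = 1/2.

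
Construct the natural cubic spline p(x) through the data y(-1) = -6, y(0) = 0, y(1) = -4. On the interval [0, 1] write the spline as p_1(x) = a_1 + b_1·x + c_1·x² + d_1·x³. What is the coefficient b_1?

1

Put M_i = p'' at the i-th knot. Here h = (1, 1) and Δ = (6, -4), so the interior equations h_(i-1)·M_(i-1) + 2(h_(i-1)+h_i)·M_i + h_i·M_(i+1) = 6(Δ_i − Δ_(i-1)) read
  1·M_0 + 4·M_1 + 1·M_2 = 6(Δ_1 - Δ_0) = -60
Natural end conditions: M_0 = M_2 = 0.
Forward elimination and back-substitution give M_0 = 0, M_1 = -15, M_2 = 0.
On [0, 1], with p_1(x) = a_1 + b_1·x + c_1·x² + d_1·x³: c_1 = M_1/2 = -15/2, d_1 = (M_2 - M_1)/(6h_1) = 5/2, b_1 = Δ_1 - h_1(2M_1 + M_2)/6 = 1.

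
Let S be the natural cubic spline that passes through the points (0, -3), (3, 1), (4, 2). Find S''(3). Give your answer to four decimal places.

-0.2500

Put M_i = S'' at the i-th knot. Here h = (3, 1) and Δ = (4/3, 1), so the interior equations h_(i-1)·M_(i-1) + 2(h_(i-1)+h_i)·M_i + h_i·M_(i+1) = 6(Δ_i − Δ_(i-1)) read
  3·M_0 + 8·M_1 + 1·M_2 = 6(Δ_1 - Δ_0) = -2
Natural end conditions: M_0 = M_2 = 0.
Forward elimination and back-substitution give M_0 = 0, M_1 = -1/4, M_2 = 0.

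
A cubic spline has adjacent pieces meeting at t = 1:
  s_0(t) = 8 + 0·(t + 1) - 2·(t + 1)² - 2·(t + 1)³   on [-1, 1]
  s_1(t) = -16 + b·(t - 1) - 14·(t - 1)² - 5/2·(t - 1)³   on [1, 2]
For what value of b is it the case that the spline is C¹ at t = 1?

s_0'(t) = 0 - 4·(t + 1) - 6·(t + 1)², so s_0'(1) = -32. On the right, s_1'(1) = b, so b = -32.

-32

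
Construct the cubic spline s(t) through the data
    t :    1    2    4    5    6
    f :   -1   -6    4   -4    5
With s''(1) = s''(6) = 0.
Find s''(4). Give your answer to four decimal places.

-24.2951

Put σ_i = s'' at the i-th knot. Here h = (1, 2, 1, 1) and Δ = (-5, 5, -8, 9), so the interior equations h_(i-1)·σ_(i-1) + 2(h_(i-1)+h_i)·σ_i + h_i·σ_(i+1) = 6(Δ_i − Δ_(i-1)) read
  1·σ_0 + 6·σ_1 + 2·σ_2 = 6(Δ_1 - Δ_0) = 60
  2·σ_1 + 6·σ_2 + 1·σ_3 = 6(Δ_2 - Δ_1) = -78
  1·σ_2 + 4·σ_3 + 1·σ_4 = 6(Δ_3 - Δ_2) = 102
Natural end conditions: σ_0 = σ_4 = 0.
Solving: σ_0 = 0, σ_1 = 1104/61, σ_2 = -1482/61, σ_3 = 1926/61, σ_4 = 0.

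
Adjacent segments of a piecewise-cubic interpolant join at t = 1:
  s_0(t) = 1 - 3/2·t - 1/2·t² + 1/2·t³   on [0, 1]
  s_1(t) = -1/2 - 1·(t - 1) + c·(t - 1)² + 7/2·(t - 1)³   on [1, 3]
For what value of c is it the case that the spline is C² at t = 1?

s_0''(t) = -1 + 3·t, so s_0''(1) = 2. On the right, s_1''(1) = 2c, so c = 1.

1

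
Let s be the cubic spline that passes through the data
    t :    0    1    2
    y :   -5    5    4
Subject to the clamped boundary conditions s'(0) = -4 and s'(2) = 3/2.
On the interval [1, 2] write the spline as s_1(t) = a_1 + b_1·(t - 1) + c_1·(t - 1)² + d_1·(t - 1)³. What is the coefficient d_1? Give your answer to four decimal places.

Put σ_i = s'' at the i-th knot. Here h = (1, 1) and Δ = (10, -1), so the interior equations h_(i-1)·σ_(i-1) + 2(h_(i-1)+h_i)·σ_i + h_i·σ_(i+1) = 6(Δ_i − Δ_(i-1)) read
  1·σ_0 + 4·σ_1 + 1·σ_2 = 6(Δ_1 - Δ_0) = -66
Clamped end conditions give two more equations: 2h_0·σ_0 + h_0·σ_1 = 6(Δ_0 - s'(0)) = 84 and h_1·σ_1 + 2h_1·σ_2 = 6(s'(2) - Δ_1) = 15.
Solving the tridiagonal system: σ_0 = 245/4, σ_1 = -77/2, σ_2 = 107/4.
On [1, 2], with s_1(t) = a_1 + b_1·(t - 1) + c_1·(t - 1)² + d_1·(t - 1)³: c_1 = σ_1/2 = -77/4, d_1 = (σ_2 - σ_1)/(6h_1) = 87/8, b_1 = Δ_1 - h_1(2σ_1 + σ_2)/6 = 59/8.

10.8750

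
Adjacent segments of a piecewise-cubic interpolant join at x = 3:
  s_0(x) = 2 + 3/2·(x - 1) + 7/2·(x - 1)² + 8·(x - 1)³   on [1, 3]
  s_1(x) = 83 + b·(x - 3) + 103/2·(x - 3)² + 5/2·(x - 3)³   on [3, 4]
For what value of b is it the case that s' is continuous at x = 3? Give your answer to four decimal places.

s_0'(x) = 3/2 + 7·(x - 1) + 24·(x - 1)², so s_0'(3) = 223/2. On the right, s_1'(3) = b, so b = 223/2.

111.5000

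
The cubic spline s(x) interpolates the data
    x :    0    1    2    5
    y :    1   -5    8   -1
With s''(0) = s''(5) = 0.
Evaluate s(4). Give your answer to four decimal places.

Write σ_i for s''(x_i). With h_i = 1, 1, 3 and divided differences Δ_i = -6, 13, -3, the continuity of s' gives the tridiagonal system
  1·σ_0 + 4·σ_1 + 1·σ_2 = 6(Δ_1 - Δ_0) = 114
  1·σ_1 + 8·σ_2 + 3·σ_3 = 6(Δ_2 - Δ_1) = -96
Natural end conditions: σ_0 = σ_3 = 0.
Solving the tridiagonal system: σ_0 = 0, σ_1 = 1008/31, σ_2 = -498/31, σ_3 = 0.
On [2, 5], s(x) = 8 + 405/31·(x - 2) - 249/31·(x - 2)² + 83/93·(x - 2)³.
With (x - 2) = 2: s(4) = 850/93.

9.1398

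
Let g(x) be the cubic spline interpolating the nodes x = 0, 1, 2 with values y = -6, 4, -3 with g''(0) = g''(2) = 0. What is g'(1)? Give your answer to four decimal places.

Put M_i = g'' at the i-th knot. Here h = (1, 1) and Δ = (10, -7), so the interior equations h_(i-1)·M_(i-1) + 2(h_(i-1)+h_i)·M_i + h_i·M_(i+1) = 6(Δ_i − Δ_(i-1)) read
  1·M_0 + 4·M_1 + 1·M_2 = 6(Δ_1 - Δ_0) = -102
Natural end conditions: M_0 = M_2 = 0.
Solving: M_0 = 0, M_1 = -51/2, M_2 = 0.
On [1, 2], g'(x) = b_1 + 2c_1·(x - 1) + 3d_1·(x - 1)² with b_1 = Δ_1 - h_1(2M_1 + M_2)/6 = 3/2, c_1 = M_1/2 = -51/4, d_1 = (M_2 - M_1)/(6h_1) = 17/4. So g'(1) = 3/2.

1.5000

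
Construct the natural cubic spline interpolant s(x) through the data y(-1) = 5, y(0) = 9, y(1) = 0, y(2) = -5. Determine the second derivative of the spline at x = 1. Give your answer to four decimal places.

Let σ_i = s''(x_i). Step sizes h_i = 1, 1, 1; slopes of the chords Δ_i = (y_(i+1) - y_i)/h_i = 4, -9, -5.
  1·σ_0 + 4·σ_1 + 1·σ_2 = 6(Δ_1 - Δ_0) = -78
  1·σ_1 + 4·σ_2 + 1·σ_3 = 6(Δ_2 - Δ_1) = 24
Natural end conditions: σ_0 = σ_3 = 0.
Hence σ_0 = 0, σ_1 = -112/5, σ_2 = 58/5, σ_3 = 0.

11.6000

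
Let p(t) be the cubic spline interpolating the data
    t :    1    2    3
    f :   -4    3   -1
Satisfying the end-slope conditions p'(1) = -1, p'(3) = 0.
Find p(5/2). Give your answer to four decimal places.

1.3125

Write σ_i for p''(x_i). With h_i = 1, 1 and divided differences Δ_i = 7, -4, the continuity of p' gives the tridiagonal system
  1·σ_0 + 4·σ_1 + 1·σ_2 = 6(Δ_1 - Δ_0) = -66
Clamped end conditions give two more equations: 2h_0·σ_0 + h_0·σ_1 = 6(Δ_0 - p'(1)) = 48 and h_1·σ_1 + 2h_1·σ_2 = 6(p'(3) - Δ_1) = 24.
Forward elimination and back-substitution give σ_0 = 41, σ_1 = -34, σ_2 = 29.
On [2, 3], p(t) = 3 + 5/2·(t - 2) - 17·(t - 2)² + 21/2·(t - 2)³.
With (t - 2) = 1/2: p(5/2) = 21/16.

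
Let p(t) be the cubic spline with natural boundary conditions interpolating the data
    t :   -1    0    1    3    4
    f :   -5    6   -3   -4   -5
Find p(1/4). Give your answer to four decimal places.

Let σ_i = p''(x_i). Step sizes h_i = 1, 1, 2, 1; slopes of the chords Δ_i = (y_(i+1) - y_i)/h_i = 11, -9, -1/2, -1.
  1·σ_0 + 4·σ_1 + 1·σ_2 = 6(Δ_1 - Δ_0) = -120
  1·σ_1 + 6·σ_2 + 2·σ_3 = 6(Δ_2 - Δ_1) = 51
  2·σ_2 + 6·σ_3 + 1·σ_4 = 6(Δ_3 - Δ_2) = -3
Natural end conditions: σ_0 = σ_4 = 0.
Forward elimination and back-substitution give σ_0 = 0, σ_1 = -2076/61, σ_2 = 984/61, σ_3 = -717/122, σ_4 = 0.
On [0, 1], p(t) = 6 - 21/61·t - 1038/61·t² + 510/61·t³.
With t = 1/4: p(1/4) = 9723/1952.

4.9810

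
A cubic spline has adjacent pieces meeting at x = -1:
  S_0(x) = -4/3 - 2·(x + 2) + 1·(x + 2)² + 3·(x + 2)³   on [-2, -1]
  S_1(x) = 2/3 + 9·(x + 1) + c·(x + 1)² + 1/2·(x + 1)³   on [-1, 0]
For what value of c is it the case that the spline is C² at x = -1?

10

S_0''(x) = 2 + 18·(x + 2), so S_0''(-1) = 20. On the right, S_1''(-1) = 2c, so c = 10.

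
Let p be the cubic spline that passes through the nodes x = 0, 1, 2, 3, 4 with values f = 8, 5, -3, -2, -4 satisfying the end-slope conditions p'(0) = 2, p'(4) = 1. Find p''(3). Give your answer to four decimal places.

-13.2143

Put M_i = p'' at the i-th knot. Here h = (1, 1, 1, 1) and Δ = (-3, -8, 1, -2), so the interior equations h_(i-1)·M_(i-1) + 2(h_(i-1)+h_i)·M_i + h_i·M_(i+1) = 6(Δ_i − Δ_(i-1)) read
  1·M_0 + 4·M_1 + 1·M_2 = 6(Δ_1 - Δ_0) = -30
  1·M_1 + 4·M_2 + 1·M_3 = 6(Δ_2 - Δ_1) = 54
  1·M_2 + 4·M_3 + 1·M_4 = 6(Δ_3 - Δ_2) = -18
Clamped end conditions give two more equations: 2h_0·M_0 + h_0·M_1 = 6(Δ_0 - p'(0)) = -30 and h_3·M_3 + 2h_3·M_4 = 6(p'(4) - Δ_3) = 18.
Forward elimination and back-substitution give M_0 = -283/28, M_1 = -137/14, M_2 = 77/4, M_3 = -185/14, M_4 = 437/28.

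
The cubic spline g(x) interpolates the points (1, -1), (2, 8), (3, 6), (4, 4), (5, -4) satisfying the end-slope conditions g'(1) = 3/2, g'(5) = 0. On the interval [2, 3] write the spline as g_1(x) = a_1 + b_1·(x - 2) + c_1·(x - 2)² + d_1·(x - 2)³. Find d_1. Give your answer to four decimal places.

Write m_i for g''(x_i). With h_i = 1, 1, 1, 1 and divided differences Δ_i = 9, -2, -2, -8, the continuity of g' gives the tridiagonal system
  1·m_0 + 4·m_1 + 1·m_2 = 6(Δ_1 - Δ_0) = -66
  1·m_1 + 4·m_2 + 1·m_3 = 6(Δ_2 - Δ_1) = 0
  1·m_2 + 4·m_3 + 1·m_4 = 6(Δ_3 - Δ_2) = -36
Clamped end conditions give two more equations: 2h_0·m_0 + h_0·m_1 = 6(Δ_0 - g'(1)) = 45 and h_3·m_3 + 2h_3·m_4 = 6(g'(5) - Δ_3) = 48.
Hence m_0 = 2067/56, m_1 = -807/28, m_2 = 99/8, m_3 = -579/28, m_4 = 1923/56.
On [2, 3], with g_1(x) = a_1 + b_1·(x - 2) + c_1·(x - 2)² + d_1·(x - 2)³: c_1 = m_1/2 = -807/56, d_1 = (m_2 - m_1)/(6h_1) = 769/112, b_1 = Δ_1 - h_1(2m_1 + m_2)/6 = 621/112.

6.8661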